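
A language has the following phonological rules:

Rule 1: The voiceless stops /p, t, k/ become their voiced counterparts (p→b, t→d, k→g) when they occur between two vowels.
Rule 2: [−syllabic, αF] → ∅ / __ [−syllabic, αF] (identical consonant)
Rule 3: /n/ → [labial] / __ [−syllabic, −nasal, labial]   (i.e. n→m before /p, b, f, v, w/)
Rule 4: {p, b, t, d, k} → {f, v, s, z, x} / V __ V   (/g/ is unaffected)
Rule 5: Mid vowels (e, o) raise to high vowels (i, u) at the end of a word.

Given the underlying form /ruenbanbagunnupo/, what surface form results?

ruembambagunuvu

Rule 1 (intervocalic voicing): /p/ is a voiceless stop between vowels /u/ and /o/, so it voices to [b]. /ruenbanbagunnupo/ → ruenbanbagunnubo.
Rule 2 (degemination): /nn/ is a geminate; the first /n/ deletes. /ruenbanbagunnubo/ → ruenbanbagunubo.
Rule 3 (nasal place assimilation): /n/ precedes the labial consonant /b/, so it assimilates in place to [m]. /n/ precedes the labial consonant /b/, so it assimilates in place to [m]. /ruenbanbagunubo/ → ruembambagunubo.
Rule 4 (intervocalic spirantization): /b/ is a stop between vowels /u/ and /o/, so it spirantizes to the fricative [v]. /ruembambagunubo/ → ruembambagunuvo.
Rule 5 (final vowel raising): /o/ is a mid vowel in word-final position, so it raises to [u]. /ruembambagunuvo/ → ruembambagunuvu.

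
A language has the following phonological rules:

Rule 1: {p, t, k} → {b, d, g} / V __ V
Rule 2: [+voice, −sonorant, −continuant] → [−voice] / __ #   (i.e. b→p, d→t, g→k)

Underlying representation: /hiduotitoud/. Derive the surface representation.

Rule 1 (intervocalic voicing): /t/ is a voiceless stop between vowels /o/ and /i/, so it voices to [d]. /t/ is a voiceless stop between vowels /i/ and /o/, so it voices to [d]. /hiduotitoud/ → hiduodidoud.
Rule 2 (final devoicing): /d/ is a voiced stop in word-final position, so it devoices to [t]. /hiduodidoud/ → hiduodidout.

hiduodidout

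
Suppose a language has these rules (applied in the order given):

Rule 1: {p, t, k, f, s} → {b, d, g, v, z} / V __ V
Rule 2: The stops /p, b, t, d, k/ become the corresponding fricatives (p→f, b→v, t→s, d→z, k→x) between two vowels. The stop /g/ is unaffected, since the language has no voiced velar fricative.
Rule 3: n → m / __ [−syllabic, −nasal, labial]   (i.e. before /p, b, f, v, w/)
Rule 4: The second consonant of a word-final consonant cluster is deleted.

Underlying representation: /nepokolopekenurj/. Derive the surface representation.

Rule 1 (intervocalic voicing): /p/ is a voiceless obstruent between vowels /e/ and /o/, so it voices to [b]. /k/ is a voiceless obstruent between vowels /o/ and /o/, so it voices to [g]. /p/ is a voiceless obstruent between vowels /o/ and /e/, so it voices to [b]. /k/ is a voiceless obstruent between vowels /e/ and /e/, so it voices to [g]. /nepokolopekenurj/ → nebogolobegenurj.
Rule 2 (intervocalic spirantization): /b/ is a stop between vowels /e/ and /o/, so it spirantizes to the fricative [v]. /b/ is a stop between vowels /o/ and /e/, so it spirantizes to the fricative [v]. /nebogolobegenurj/ → nevogolovegenurj.
Rule 3 (nasal place assimilation): no segment meets the environment; /nevogolovegenurj/ is unchanged.
Rule 4 (final cluster simplification): /j/ is the second consonant of a word-final cluster /rj/, so it deletes. /nevogolovegenurj/ → nevogolovegenur.

nevogolovegenur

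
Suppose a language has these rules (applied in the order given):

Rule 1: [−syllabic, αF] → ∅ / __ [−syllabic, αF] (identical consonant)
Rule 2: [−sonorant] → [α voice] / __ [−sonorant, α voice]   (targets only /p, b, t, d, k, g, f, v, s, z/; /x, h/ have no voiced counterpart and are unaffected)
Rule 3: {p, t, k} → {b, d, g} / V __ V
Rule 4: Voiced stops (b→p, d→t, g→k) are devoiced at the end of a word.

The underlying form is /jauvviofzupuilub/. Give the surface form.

Rule 1 (degemination): /vv/ is a geminate; the first /v/ deletes. /jauvviofzupuilub/ → jauviofzupuilub.
Rule 2 (regressive voicing assimilation): /f/ precedes the voiced obstruent /z/, so it voices to [v] by assimilation. /jauviofzupuilub/ → jauviovzupuilub.
Rule 3 (intervocalic voicing): /p/ is a voiceless stop between vowels /u/ and /u/, so it voices to [b]. /jauviovzupuilub/ → jauviovzubuilub.
Rule 4 (final devoicing): /b/ is a voiced stop in word-final position, so it devoices to [p]. /jauviovzubuilub/ → jauviovzubuilup.

jauviovzubuilup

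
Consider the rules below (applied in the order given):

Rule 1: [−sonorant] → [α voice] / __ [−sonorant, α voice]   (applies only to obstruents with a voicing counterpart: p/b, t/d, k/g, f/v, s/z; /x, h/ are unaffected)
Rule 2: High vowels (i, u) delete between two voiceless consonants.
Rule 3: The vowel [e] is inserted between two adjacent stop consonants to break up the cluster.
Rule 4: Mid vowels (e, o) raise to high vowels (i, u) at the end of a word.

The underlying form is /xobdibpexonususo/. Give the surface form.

xobedipepexonussu

Rule 1 (regressive voicing assimilation): /b/ precedes the voiceless obstruent /p/, so it devoices to [p] by assimilation. /xobdibpexonususo/ → xobdippexonususo.
Rule 2 (high vowel syncope): /u/ is a high vowel flanked by voiceless consonants /s/ and /s/, so it deletes. /xobdippexonususo/ → xobdippexonusso.
Rule 3 (stop-cluster e-epenthesis): /b/ and /d/ form a stop–stop cluster, so [e] is inserted between them. /p/ and /p/ form a stop–stop cluster, so [e] is inserted between them. /xobdippexonusso/ → xobedipepexonusso.
Rule 4 (final vowel raising): /o/ is a mid vowel in word-final position, so it raises to [u]. /xobedipepexonusso/ → xobedipepexonussu.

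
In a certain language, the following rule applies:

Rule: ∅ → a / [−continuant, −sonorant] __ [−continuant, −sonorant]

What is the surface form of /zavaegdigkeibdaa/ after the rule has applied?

zavaegadigakeibadaa

/g/ and /d/ form a stop–stop cluster, so [a] is inserted between them.
/g/ and /k/ form a stop–stop cluster, so [a] is inserted between them.
/b/ and /d/ form a stop–stop cluster, so [a] is inserted between them.
Surface form: [zavaegadigakeibadaa].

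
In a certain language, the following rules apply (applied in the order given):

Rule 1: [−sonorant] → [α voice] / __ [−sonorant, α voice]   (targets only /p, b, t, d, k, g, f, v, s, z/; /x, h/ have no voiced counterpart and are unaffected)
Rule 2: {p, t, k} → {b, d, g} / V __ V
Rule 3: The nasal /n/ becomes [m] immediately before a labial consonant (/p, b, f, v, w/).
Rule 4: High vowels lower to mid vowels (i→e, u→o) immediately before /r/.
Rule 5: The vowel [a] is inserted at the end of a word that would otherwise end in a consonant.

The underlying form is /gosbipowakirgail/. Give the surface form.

Rule 1 (regressive voicing assimilation): /s/ precedes the voiced obstruent /b/, so it voices to [z] by assimilation. /gosbipowakirgail/ → gozbipowakirgail.
Rule 2 (intervocalic voicing): /p/ is a voiceless stop between vowels /i/ and /o/, so it voices to [b]. /k/ is a voiceless stop between vowels /a/ and /i/, so it voices to [g]. /gozbipowakirgail/ → gozbibowagirgail.
Rule 3 (nasal place assimilation): no segment meets the environment; /gozbibowagirgail/ is unchanged.
Rule 4 (pre-rhotic lowering): /i/ is a high vowel immediately before /r/, so it lowers to [e]. /gozbibowagirgail/ → gozbibowagergail.
Rule 5 (final a-epenthesis): the form ends in the consonant /l/, so [a] is inserted word-finally. /gozbibowagergail/ → gozbibowagergaila.

gozbibowagergaila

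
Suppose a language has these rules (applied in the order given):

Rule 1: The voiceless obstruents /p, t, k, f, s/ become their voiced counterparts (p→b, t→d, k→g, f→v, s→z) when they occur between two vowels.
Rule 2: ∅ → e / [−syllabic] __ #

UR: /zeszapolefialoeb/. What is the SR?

zeszabolevialoebe

Rule 1 (intervocalic voicing): /p/ is a voiceless obstruent between vowels /a/ and /o/, so it voices to [b]. /f/ is a voiceless obstruent between vowels /e/ and /i/, so it voices to [v]. /zeszapolefialoeb/ → zeszabolevialoeb.
Rule 2 (final e-epenthesis): the form ends in the consonant /b/, so [e] is inserted word-finally. /zeszabolevialoeb/ → zeszabolevialoebe.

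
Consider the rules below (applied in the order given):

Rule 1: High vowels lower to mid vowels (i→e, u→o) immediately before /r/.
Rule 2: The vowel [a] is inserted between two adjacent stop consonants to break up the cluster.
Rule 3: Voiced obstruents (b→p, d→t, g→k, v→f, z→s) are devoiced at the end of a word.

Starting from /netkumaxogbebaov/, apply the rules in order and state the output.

Rule 1 (pre-rhotic lowering): no segment meets the environment; /netkumaxogbebaov/ is unchanged.
Rule 2 (stop-cluster a-epenthesis): /t/ and /k/ form a stop–stop cluster, so [a] is inserted between them. /g/ and /b/ form a stop–stop cluster, so [a] is inserted between them. /netkumaxogbebaov/ → netakumaxogabebaov.
Rule 3 (final devoicing): /v/ is a voiced obstruent in word-final position, so it devoices to [f]. /netakumaxogabebaov/ → netakumaxogabebaof.

netakumaxogabebaof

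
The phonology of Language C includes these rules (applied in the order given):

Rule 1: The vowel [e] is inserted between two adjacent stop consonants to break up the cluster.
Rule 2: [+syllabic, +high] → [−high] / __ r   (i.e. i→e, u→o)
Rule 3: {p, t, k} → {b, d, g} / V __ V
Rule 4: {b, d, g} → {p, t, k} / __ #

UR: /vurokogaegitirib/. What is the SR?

Rule 1 (stop-cluster e-epenthesis): no segment meets the environment; /vurokogaegitirib/ is unchanged.
Rule 2 (pre-rhotic lowering): /u/ is a high vowel immediately before /r/, so it lowers to [o]. /i/ is a high vowel immediately before /r/, so it lowers to [e]. /vurokogaegitirib/ → vorokogaegiterib.
Rule 3 (intervocalic voicing): /k/ is a voiceless stop between vowels /o/ and /o/, so it voices to [g]. /t/ is a voiceless stop between vowels /i/ and /e/, so it voices to [d]. /vorokogaegiterib/ → vorogogaegiderib.
Rule 4 (final devoicing): /b/ is a voiced stop in word-final position, so it devoices to [p]. /vorogogaegiderib/ → vorogogaegiderip.

vorogogaegiderip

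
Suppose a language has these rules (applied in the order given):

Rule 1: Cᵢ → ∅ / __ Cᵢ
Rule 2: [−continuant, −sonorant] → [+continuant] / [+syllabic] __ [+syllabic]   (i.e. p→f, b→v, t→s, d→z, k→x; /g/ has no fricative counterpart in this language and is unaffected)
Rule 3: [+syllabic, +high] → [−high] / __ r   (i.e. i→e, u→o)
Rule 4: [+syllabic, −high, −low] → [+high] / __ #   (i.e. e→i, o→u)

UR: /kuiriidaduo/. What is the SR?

kueriizazuu

Rule 1 (degemination): no segment meets the environment; /kuiriidaduo/ is unchanged.
Rule 2 (intervocalic spirantization): /d/ is a stop between vowels /i/ and /a/, so it spirantizes to the fricative [z]. /d/ is a stop between vowels /a/ and /u/, so it spirantizes to the fricative [z]. /kuiriidaduo/ → kuiriizazuo.
Rule 3 (pre-rhotic lowering): /i/ is a high vowel immediately before /r/, so it lowers to [e]. /kuiriizazuo/ → kueriizazuo.
Rule 4 (final vowel raising): /o/ is a mid vowel in word-final position, so it raises to [u]. /kueriizazuo/ → kueriizazuu.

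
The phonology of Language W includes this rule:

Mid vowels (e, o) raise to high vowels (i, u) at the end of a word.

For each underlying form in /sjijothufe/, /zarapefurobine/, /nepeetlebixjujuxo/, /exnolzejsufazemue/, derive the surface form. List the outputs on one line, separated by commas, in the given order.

/sjijothufe/: /e/ is a mid vowel in word-final position, so it raises to [i]. → [sjijothufi].
/zarapefurobine/: /e/ is a mid vowel in word-final position, so it raises to [i]. → [zarapefurobini].
/nepeetlebixjujuxo/: /o/ is a mid vowel in word-final position, so it raises to [u]. → [nepeetlebixjujuxu].
/exnolzejsufazemue/: /e/ is a mid vowel in word-final position, so it raises to [i]. → [exnolzejsufazemui].

sjijothufi, zarapefurobini, nepeetlebixjujuxu, exnolzejsufazemui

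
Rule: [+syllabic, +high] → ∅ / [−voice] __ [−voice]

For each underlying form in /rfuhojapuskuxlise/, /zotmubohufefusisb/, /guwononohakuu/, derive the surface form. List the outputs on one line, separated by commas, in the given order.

/rfuhojapuskuxlise/: /u/ is a high vowel flanked by voiceless consonants /f/ and /h/, so it deletes. /u/ is a high vowel flanked by voiceless consonants /p/ and /s/, so it deletes. /u/ is a high vowel flanked by voiceless consonants /k/ and /x/, so it deletes. → [rfhojapskxlise].
/zotmubohufefusisb/: /u/ is a high vowel flanked by voiceless consonants /h/ and /f/, so it deletes. /u/ is a high vowel flanked by voiceless consonants /f/ and /s/, so it deletes. /i/ is a high vowel flanked by voiceless consonants /s/ and /s/, so it deletes. → [zotmubohfefssb].
/guwononohakuu/: the rule's environment is not met; surfaces unchanged as [guwononohakuu].

rfhojapskxlise, zotmubohfefssb, guwononohakuu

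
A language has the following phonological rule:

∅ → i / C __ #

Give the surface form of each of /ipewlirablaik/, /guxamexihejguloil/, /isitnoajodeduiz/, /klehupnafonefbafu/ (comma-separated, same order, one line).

ipewlirablaiki, guxamexihejguloili, isitnoajodeduizi, klehupnafonefbafu

/ipewlirablaik/: the form ends in the consonant /k/, so [i] is inserted word-finally. → [ipewlirablaiki].
/guxamexihejguloil/: the form ends in the consonant /l/, so [i] is inserted word-finally. → [guxamexihejguloili].
/isitnoajodeduiz/: the form ends in the consonant /z/, so [i] is inserted word-finally. → [isitnoajodeduizi].
/klehupnafonefbafu/: the rule's environment is not met; surfaces unchanged as [klehupnafonefbafu].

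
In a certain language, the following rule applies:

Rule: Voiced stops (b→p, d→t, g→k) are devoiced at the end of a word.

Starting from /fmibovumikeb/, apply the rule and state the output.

Scanning /fmibovumikeb/: /b/ at position 4 is not in the conditioning environment; /b/ is a voiced stop in word-final position, so it devoices to [p].
Result: [fmibovumikep].

fmibovumikep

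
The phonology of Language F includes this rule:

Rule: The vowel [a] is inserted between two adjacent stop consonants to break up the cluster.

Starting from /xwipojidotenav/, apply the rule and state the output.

xwipojidotenav

No segment of /xwipojidotenav/ meets the structural description of the rule, so the form surfaces unchanged.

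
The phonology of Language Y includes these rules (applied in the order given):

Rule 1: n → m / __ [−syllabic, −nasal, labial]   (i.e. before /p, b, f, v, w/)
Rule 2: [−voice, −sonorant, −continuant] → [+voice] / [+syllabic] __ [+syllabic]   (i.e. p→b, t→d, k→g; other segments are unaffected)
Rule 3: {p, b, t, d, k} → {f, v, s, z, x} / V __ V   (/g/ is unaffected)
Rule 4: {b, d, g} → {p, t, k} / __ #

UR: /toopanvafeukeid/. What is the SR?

Rule 1 (nasal place assimilation): /n/ precedes the labial consonant /v/, so it assimilates in place to [m]. /toopanvafeukeid/ → toopamvafeukeid.
Rule 2 (intervocalic voicing): /p/ is a voiceless stop between vowels /o/ and /a/, so it voices to [b]. /k/ is a voiceless stop between vowels /u/ and /e/, so it voices to [g]. /toopamvafeukeid/ → toobamvafeugeid.
Rule 3 (intervocalic spirantization): /b/ is a stop between vowels /o/ and /a/, so it spirantizes to the fricative [v]. /toobamvafeugeid/ → toovamvafeugeid.
Rule 4 (final devoicing): /d/ is a voiced stop in word-final position, so it devoices to [t]. /toovamvafeugeid/ → toovamvafeugeit.

toovamvafeugeit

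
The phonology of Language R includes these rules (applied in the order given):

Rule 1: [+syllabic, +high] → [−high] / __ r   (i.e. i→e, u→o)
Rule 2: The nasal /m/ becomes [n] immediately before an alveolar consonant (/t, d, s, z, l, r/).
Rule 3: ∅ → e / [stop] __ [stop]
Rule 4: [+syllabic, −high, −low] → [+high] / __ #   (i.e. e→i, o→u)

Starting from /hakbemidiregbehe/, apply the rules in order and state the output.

Rule 1 (pre-rhotic lowering): /i/ is a high vowel immediately before /r/, so it lowers to [e]. /hakbemidiregbehe/ → hakbemideregbehe.
Rule 2 (nasal place assimilation): no segment meets the environment; /hakbemideregbehe/ is unchanged.
Rule 3 (stop-cluster e-epenthesis): /k/ and /b/ form a stop–stop cluster, so [e] is inserted between them. /g/ and /b/ form a stop–stop cluster, so [e] is inserted between them. /hakbemideregbehe/ → hakebemideregebehe.
Rule 4 (final vowel raising): /e/ is a mid vowel in word-final position, so it raises to [i]. /hakebemideregebehe/ → hakebemideregebehi.

hakebemideregebehi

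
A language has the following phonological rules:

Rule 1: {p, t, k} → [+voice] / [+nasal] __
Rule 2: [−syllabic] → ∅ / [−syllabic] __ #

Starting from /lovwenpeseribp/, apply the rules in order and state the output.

lovwenbeserib

Rule 1 (post-nasal voicing): /p/ is a voiceless stop immediately after the nasal /n/, so it voices to [b]. /lovwenpeseribp/ → lovwenbeseribp.
Rule 2 (final cluster simplification): /p/ is the second consonant of a word-final cluster /bp/, so it deletes. /lovwenbeseribp/ → lovwenbeserib.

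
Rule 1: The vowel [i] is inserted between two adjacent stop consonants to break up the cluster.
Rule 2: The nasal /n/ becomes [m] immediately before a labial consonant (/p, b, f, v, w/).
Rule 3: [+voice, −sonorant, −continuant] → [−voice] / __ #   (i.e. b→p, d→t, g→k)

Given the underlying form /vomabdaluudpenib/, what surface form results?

Rule 1 (stop-cluster i-epenthesis): /b/ and /d/ form a stop–stop cluster, so [i] is inserted between them. /d/ and /p/ form a stop–stop cluster, so [i] is inserted between them. /vomabdaluudpenib/ → vomabidaluudipenib.
Rule 2 (nasal place assimilation): no segment meets the environment; /vomabidaluudipenib/ is unchanged.
Rule 3 (final devoicing): /b/ is a voiced stop in word-final position, so it devoices to [p]. /vomabidaluudipenib/ → vomabidaluudipenip.

vomabidaluudipenip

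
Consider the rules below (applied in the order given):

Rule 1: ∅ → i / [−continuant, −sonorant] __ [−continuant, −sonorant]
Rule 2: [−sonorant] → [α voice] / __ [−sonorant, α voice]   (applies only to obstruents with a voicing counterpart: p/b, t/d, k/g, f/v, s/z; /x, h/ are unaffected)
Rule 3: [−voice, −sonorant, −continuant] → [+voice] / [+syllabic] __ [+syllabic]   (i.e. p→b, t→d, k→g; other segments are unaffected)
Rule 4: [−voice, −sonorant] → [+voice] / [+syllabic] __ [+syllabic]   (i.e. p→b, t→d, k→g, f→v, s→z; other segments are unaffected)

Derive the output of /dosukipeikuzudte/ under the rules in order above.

dozugibeiguzudide

Rule 1 (stop-cluster i-epenthesis): /d/ and /t/ form a stop–stop cluster, so [i] is inserted between them. /dosukipeikuzudte/ → dosukipeikuzudite.
Rule 2 (regressive voicing assimilation): no segment meets the environment; /dosukipeikuzudite/ is unchanged.
Rule 3 (intervocalic voicing): /k/ is a voiceless stop between vowels /u/ and /i/, so it voices to [g]. /p/ is a voiceless stop between vowels /i/ and /e/, so it voices to [b]. /k/ is a voiceless stop between vowels /i/ and /u/, so it voices to [g]. /t/ is a voiceless stop between vowels /i/ and /e/, so it voices to [d]. /dosukipeikuzudite/ → dosugibeiguzudide.
Rule 4 (intervocalic voicing): /s/ is a voiceless obstruent between vowels /o/ and /u/, so it voices to [z]. /dosugibeiguzudide/ → dozugibeiguzudide.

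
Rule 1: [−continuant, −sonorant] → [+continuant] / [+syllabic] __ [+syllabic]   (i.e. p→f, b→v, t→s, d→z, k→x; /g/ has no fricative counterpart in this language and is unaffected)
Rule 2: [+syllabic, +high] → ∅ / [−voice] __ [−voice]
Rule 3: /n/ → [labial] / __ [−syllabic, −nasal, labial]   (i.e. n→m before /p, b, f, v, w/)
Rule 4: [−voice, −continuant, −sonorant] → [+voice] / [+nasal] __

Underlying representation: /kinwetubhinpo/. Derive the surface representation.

Rule 1 (intervocalic spirantization): /t/ is a stop between vowels /e/ and /u/, so it spirantizes to the fricative [s]. /kinwetubhinpo/ → kinwesubhinpo.
Rule 2 (high vowel syncope): no segment meets the environment; /kinwesubhinpo/ is unchanged.
Rule 3 (nasal place assimilation): /n/ precedes the labial consonant /w/, so it assimilates in place to [m]. /n/ precedes the labial consonant /p/, so it assimilates in place to [m]. /kinwesubhinpo/ → kimwesubhimpo.
Rule 4 (post-nasal voicing): /p/ is a voiceless stop immediately after the nasal /m/, so it voices to [b]. /kimwesubhimpo/ → kimwesubhimbo.

kimwesubhimbo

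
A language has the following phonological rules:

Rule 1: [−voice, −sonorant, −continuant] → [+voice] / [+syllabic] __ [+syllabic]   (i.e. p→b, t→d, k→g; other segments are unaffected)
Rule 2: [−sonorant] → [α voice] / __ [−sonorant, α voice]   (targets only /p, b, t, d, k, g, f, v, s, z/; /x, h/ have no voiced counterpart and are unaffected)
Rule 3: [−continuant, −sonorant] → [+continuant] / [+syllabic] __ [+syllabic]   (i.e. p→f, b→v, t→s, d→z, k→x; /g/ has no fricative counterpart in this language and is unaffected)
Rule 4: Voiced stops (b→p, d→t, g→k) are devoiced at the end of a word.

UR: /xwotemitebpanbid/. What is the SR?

xwozemizeppanbit

Rule 1 (intervocalic voicing): /t/ is a voiceless stop between vowels /o/ and /e/, so it voices to [d]. /t/ is a voiceless stop between vowels /i/ and /e/, so it voices to [d]. /xwotemitebpanbid/ → xwodemidebpanbid.
Rule 2 (regressive voicing assimilation): /b/ precedes the voiceless obstruent /p/, so it devoices to [p] by assimilation. /xwodemidebpanbid/ → xwodemideppanbid.
Rule 3 (intervocalic spirantization): /d/ is a stop between vowels /o/ and /e/, so it spirantizes to the fricative [z]. /d/ is a stop between vowels /i/ and /e/, so it spirantizes to the fricative [z]. /xwodemideppanbid/ → xwozemizeppanbid.
Rule 4 (final devoicing): /d/ is a voiced stop in word-final position, so it devoices to [t]. /xwozemizeppanbid/ → xwozemizeppanbit.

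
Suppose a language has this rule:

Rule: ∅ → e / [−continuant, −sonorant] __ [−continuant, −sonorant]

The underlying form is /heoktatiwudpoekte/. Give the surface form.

/k/ and /t/ form a stop–stop cluster, so [e] is inserted between them.
/d/ and /p/ form a stop–stop cluster, so [e] is inserted between them.
/k/ and /t/ form a stop–stop cluster, so [e] is inserted between them.
Surface form: [heoketatiwudepoekete].

heoketatiwudepoekete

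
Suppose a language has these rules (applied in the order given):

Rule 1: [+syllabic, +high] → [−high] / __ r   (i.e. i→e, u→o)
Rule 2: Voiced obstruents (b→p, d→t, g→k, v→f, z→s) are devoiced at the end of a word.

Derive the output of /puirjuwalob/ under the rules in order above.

puerjuwalop

Rule 1 (pre-rhotic lowering): /i/ is a high vowel immediately before /r/, so it lowers to [e]. /puirjuwalob/ → puerjuwalob.
Rule 2 (final devoicing): /b/ is a voiced obstruent in word-final position, so it devoices to [p]. /puerjuwalob/ → puerjuwalop.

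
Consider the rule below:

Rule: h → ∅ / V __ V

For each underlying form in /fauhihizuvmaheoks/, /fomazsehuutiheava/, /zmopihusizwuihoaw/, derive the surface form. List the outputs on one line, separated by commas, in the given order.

/fauhihizuvmaheoks/: /h/ occurs between vowels /u/ and /i/, so it deletes. /h/ occurs between vowels /i/ and /i/, so it deletes. /h/ occurs between vowels /a/ and /e/, so it deletes. → [fauiizuvmaeoks].
/fomazsehuutiheava/: /h/ occurs between vowels /e/ and /u/, so it deletes. /h/ occurs between vowels /i/ and /e/, so it deletes. → [fomazseuutieava].
/zmopihusizwuihoaw/: /h/ occurs between vowels /i/ and /u/, so it deletes. /h/ occurs between vowels /i/ and /o/, so it deletes. → [zmopiusizwuioaw].

fauiizuvmaeoks, fomazseuutieava, zmopiusizwuioaw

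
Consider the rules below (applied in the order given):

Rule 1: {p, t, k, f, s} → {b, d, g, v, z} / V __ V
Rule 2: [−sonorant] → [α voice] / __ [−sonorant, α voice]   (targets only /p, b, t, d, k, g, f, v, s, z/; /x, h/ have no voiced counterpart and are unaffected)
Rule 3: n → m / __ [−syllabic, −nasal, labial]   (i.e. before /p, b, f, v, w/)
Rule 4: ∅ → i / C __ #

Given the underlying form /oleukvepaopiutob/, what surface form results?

Rule 1 (intervocalic voicing): /p/ is a voiceless obstruent between vowels /e/ and /a/, so it voices to [b]. /p/ is a voiceless obstruent between vowels /o/ and /i/, so it voices to [b]. /t/ is a voiceless obstruent between vowels /u/ and /o/, so it voices to [d]. /oleukvepaopiutob/ → oleukvebaobiudob.
Rule 2 (regressive voicing assimilation): /k/ precedes the voiced obstruent /v/, so it voices to [g] by assimilation. /oleukvebaobiudob/ → oleugvebaobiudob.
Rule 3 (nasal place assimilation): no segment meets the environment; /oleugvebaobiudob/ is unchanged.
Rule 4 (final i-epenthesis): the form ends in the consonant /b/, so [i] is inserted word-finally. /oleugvebaobiudob/ → oleugvebaobiudobi.

oleugvebaobiudobi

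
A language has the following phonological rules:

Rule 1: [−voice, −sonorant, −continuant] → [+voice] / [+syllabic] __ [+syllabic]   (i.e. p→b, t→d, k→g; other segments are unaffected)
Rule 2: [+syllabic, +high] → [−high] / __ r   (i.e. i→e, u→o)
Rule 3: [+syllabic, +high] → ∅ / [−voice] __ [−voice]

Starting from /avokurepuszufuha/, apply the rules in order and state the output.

Rule 1 (intervocalic voicing): /k/ is a voiceless stop between vowels /o/ and /u/, so it voices to [g]. /p/ is a voiceless stop between vowels /e/ and /u/, so it voices to [b]. /avokurepuszufuha/ → avogurebuszufuha.
Rule 2 (pre-rhotic lowering): /u/ is a high vowel immediately before /r/, so it lowers to [o]. /avogurebuszufuha/ → avogorebuszufuha.
Rule 3 (high vowel syncope): /u/ is a high vowel flanked by voiceless consonants /f/ and /h/, so it deletes. /avogorebuszufuha/ → avogorebuszufha.

avogorebuszufha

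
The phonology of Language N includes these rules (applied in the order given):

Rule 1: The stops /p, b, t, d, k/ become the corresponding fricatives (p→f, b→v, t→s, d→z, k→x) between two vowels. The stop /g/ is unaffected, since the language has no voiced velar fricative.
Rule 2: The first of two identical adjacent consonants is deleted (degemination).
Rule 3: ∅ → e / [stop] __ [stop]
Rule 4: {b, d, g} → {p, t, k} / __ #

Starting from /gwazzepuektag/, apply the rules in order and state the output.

gwazefueketak

Rule 1 (intervocalic spirantization): /p/ is a stop between vowels /e/ and /u/, so it spirantizes to the fricative [f]. /gwazzepuektag/ → gwazzefuektag.
Rule 2 (degemination): /zz/ is a geminate; the first /z/ deletes. /gwazzefuektag/ → gwazefuektag.
Rule 3 (stop-cluster e-epenthesis): /k/ and /t/ form a stop–stop cluster, so [e] is inserted between them. /gwazefuektag/ → gwazefueketag.
Rule 4 (final devoicing): /g/ is a voiced stop in word-final position, so it devoices to [k]. /gwazefueketag/ → gwazefueketak.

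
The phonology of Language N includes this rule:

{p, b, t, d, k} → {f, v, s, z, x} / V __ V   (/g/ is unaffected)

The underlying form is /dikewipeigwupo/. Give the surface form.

/k/ is a stop between vowels /i/ and /e/, so it spirantizes to the fricative [x].
/p/ is a stop between vowels /i/ and /e/, so it spirantizes to the fricative [f].
/p/ is a stop between vowels /u/ and /o/, so it spirantizes to the fricative [f].
The other instance of /d/ does not occur in the required environment and remains unchanged.
Surface form: [dixewifeigwufo].

dixewifeigwufo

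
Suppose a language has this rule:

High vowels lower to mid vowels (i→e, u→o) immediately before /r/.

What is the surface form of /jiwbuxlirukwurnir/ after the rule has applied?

Scanning /jiwbuxlirukwurnir/: /i/ at position 2 is not in the conditioning environment; /u/ at position 5 is not in the conditioning environment; /i/ is a high vowel immediately before /r/, so it lowers to [e]; /u/ at position 10 is not in the conditioning environment; /u/ is a high vowel immediately before /r/, so it lowers to [o]; /i/ is a high vowel immediately before /r/, so it lowers to [e].
Result: [jiwbuxlerukworner].

jiwbuxlerukworner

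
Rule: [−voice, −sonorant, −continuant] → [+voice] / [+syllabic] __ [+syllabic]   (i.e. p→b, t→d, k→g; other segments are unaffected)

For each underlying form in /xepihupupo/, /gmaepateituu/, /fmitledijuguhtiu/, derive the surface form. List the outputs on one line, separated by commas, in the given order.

/xepihupupo/: /p/ is a voiceless stop between vowels /e/ and /i/, so it voices to [b]. /p/ is a voiceless stop between vowels /u/ and /u/, so it voices to [b]. /p/ is a voiceless stop between vowels /u/ and /o/, so it voices to [b]. → [xebihububo].
/gmaepateituu/: /p/ is a voiceless stop between vowels /e/ and /a/, so it voices to [b]. /t/ is a voiceless stop between vowels /a/ and /e/, so it voices to [d]. /t/ is a voiceless stop between vowels /i/ and /u/, so it voices to [d]. → [gmaebadeiduu].
/fmitledijuguhtiu/: the rule's environment is not met; surfaces unchanged as [fmitledijuguhtiu].

xebihububo, gmaebadeiduu, fmitledijuguhtiu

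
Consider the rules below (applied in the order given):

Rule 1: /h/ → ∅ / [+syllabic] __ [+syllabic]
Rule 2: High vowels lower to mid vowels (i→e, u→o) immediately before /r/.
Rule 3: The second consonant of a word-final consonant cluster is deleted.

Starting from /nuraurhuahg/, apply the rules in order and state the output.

Rule 1 (intervocalic h-deletion): no segment meets the environment; /nuraurhuahg/ is unchanged.
Rule 2 (pre-rhotic lowering): /u/ is a high vowel immediately before /r/, so it lowers to [o]. /u/ is a high vowel immediately before /r/, so it lowers to [o]. /nuraurhuahg/ → noraorhuahg.
Rule 3 (final cluster simplification): /g/ is the second consonant of a word-final cluster /hg/, so it deletes. /noraorhuahg/ → noraorhuah.

noraorhuah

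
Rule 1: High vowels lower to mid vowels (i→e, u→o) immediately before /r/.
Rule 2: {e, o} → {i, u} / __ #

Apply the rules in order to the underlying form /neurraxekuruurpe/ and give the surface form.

Rule 1 (pre-rhotic lowering): /u/ is a high vowel immediately before /r/, so it lowers to [o]. /u/ is a high vowel immediately before /r/, so it lowers to [o]. /u/ is a high vowel immediately before /r/, so it lowers to [o]. /neurraxekuruurpe/ → neorraxekoruorpe.
Rule 2 (final vowel raising): /e/ is a mid vowel in word-final position, so it raises to [i]. /neorraxekoruorpe/ → neorraxekoruorpi.

neorraxekoruorpi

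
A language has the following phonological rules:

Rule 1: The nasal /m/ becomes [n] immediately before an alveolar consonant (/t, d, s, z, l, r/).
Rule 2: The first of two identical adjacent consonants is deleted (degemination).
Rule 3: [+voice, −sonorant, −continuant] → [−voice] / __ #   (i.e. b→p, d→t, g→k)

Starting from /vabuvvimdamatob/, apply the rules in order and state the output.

Rule 1 (nasal place assimilation): /m/ precedes the alveolar consonant /d/, so it assimilates in place to [n]. /vabuvvimdamatob/ → vabuvvindamatob.
Rule 2 (degemination): /vv/ is a geminate; the first /v/ deletes. /vabuvvindamatob/ → vabuvindamatob.
Rule 3 (final devoicing): /b/ is a voiced stop in word-final position, so it devoices to [p]. /vabuvindamatob/ → vabuvindamatop.

vabuvindamatop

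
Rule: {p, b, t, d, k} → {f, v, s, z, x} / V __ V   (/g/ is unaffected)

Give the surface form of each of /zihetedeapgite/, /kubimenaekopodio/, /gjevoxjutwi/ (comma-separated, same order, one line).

/zihetedeapgite/: /t/ is a stop between vowels /e/ and /e/, so it spirantizes to the fricative [s]. /d/ is a stop between vowels /e/ and /e/, so it spirantizes to the fricative [z]. /t/ is a stop between vowels /i/ and /e/, so it spirantizes to the fricative [s]. → [zihesezeapgise].
/kubimenaekopodio/: /b/ is a stop between vowels /u/ and /i/, so it spirantizes to the fricative [v]. /k/ is a stop between vowels /e/ and /o/, so it spirantizes to the fricative [x]. /p/ is a stop between vowels /o/ and /o/, so it spirantizes to the fricative [f]. /d/ is a stop between vowels /o/ and /i/, so it spirantizes to the fricative [z]. → [kuvimenaexofozio].
/gjevoxjutwi/: the rule's environment is not met; surfaces unchanged as [gjevoxjutwi].

zihesezeapgise, kuvimenaexofozio, gjevoxjutwi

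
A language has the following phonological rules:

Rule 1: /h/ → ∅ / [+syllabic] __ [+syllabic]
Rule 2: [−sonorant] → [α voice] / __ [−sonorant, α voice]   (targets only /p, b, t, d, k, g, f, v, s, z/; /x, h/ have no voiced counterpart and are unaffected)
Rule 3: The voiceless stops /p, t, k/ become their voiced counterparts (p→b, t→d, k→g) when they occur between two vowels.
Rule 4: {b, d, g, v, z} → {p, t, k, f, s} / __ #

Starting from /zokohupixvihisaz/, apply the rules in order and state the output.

zogoubixviisas

Rule 1 (intervocalic h-deletion): /h/ occurs between vowels /o/ and /u/, so it deletes. /h/ occurs between vowels /i/ and /i/, so it deletes. /zokohupixvihisaz/ → zokoupixviisaz.
Rule 2 (regressive voicing assimilation): no segment meets the environment; /zokoupixviisaz/ is unchanged.
Rule 3 (intervocalic voicing): /k/ is a voiceless stop between vowels /o/ and /o/, so it voices to [g]. /p/ is a voiceless stop between vowels /u/ and /i/, so it voices to [b]. /zokoupixviisaz/ → zogoubixviisaz.
Rule 4 (final devoicing): /z/ is a voiced obstruent in word-final position, so it devoices to [s]. /zogoubixviisaz/ → zogoubixviisas.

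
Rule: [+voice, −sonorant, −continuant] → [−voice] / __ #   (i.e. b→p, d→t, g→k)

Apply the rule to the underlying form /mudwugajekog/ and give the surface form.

/g/ is a voiced stop in word-final position, so it devoices to [k].
Surface form: [mudwugajekok].

mudwugajekok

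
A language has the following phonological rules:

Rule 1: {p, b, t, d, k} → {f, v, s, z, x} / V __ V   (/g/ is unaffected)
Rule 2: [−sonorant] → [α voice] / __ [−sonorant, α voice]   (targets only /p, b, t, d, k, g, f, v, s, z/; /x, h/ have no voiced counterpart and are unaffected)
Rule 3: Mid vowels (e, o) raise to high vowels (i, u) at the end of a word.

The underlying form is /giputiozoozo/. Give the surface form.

Rule 1 (intervocalic spirantization): /p/ is a stop between vowels /i/ and /u/, so it spirantizes to the fricative [f]. /t/ is a stop between vowels /u/ and /i/, so it spirantizes to the fricative [s]. /giputiozoozo/ → gifusiozoozo.
Rule 2 (regressive voicing assimilation): no segment meets the environment; /gifusiozoozo/ is unchanged.
Rule 3 (final vowel raising): /o/ is a mid vowel in word-final position, so it raises to [u]. /gifusiozoozo/ → gifusiozoozu.

gifusiozoozu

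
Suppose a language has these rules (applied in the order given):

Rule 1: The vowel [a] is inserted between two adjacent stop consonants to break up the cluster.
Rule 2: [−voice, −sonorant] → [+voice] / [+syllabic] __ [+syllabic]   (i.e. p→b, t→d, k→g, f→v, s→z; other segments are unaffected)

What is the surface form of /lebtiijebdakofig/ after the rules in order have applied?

Rule 1 (stop-cluster a-epenthesis): /b/ and /t/ form a stop–stop cluster, so [a] is inserted between them. /b/ and /d/ form a stop–stop cluster, so [a] is inserted between them. /lebtiijebdakofig/ → lebatiijebadakofig.
Rule 2 (intervocalic voicing): /t/ is a voiceless obstruent between vowels /a/ and /i/, so it voices to [d]. /k/ is a voiceless obstruent between vowels /a/ and /o/, so it voices to [g]. /f/ is a voiceless obstruent between vowels /o/ and /i/, so it voices to [v]. /lebatiijebadakofig/ → lebadiijebadagovig.

lebadiijebadagovig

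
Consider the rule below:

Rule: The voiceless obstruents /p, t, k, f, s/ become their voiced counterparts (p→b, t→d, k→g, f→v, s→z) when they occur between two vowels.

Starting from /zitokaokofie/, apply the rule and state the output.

/t/ is a voiceless obstruent between vowels /i/ and /o/, so it voices to [d].
/k/ is a voiceless obstruent between vowels /o/ and /a/, so it voices to [g].
/k/ is a voiceless obstruent between vowels /o/ and /o/, so it voices to [g].
/f/ is a voiceless obstruent between vowels /o/ and /i/, so it voices to [v].
Surface form: [zidogaogovie].

zidogaogovie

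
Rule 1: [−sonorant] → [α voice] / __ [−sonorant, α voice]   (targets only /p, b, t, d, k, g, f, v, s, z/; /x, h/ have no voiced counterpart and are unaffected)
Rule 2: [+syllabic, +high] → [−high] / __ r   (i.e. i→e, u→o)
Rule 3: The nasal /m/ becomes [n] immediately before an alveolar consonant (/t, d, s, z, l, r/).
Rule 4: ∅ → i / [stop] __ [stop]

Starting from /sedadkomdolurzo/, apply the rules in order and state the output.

sedatikondolorzo

Rule 1 (regressive voicing assimilation): /d/ precedes the voiceless obstruent /k/, so it devoices to [t] by assimilation. /sedadkomdolurzo/ → sedatkomdolurzo.
Rule 2 (pre-rhotic lowering): /u/ is a high vowel immediately before /r/, so it lowers to [o]. /sedatkomdolurzo/ → sedatkomdolorzo.
Rule 3 (nasal place assimilation): /m/ precedes the alveolar consonant /d/, so it assimilates in place to [n]. /sedatkomdolorzo/ → sedatkondolorzo.
Rule 4 (stop-cluster i-epenthesis): /t/ and /k/ form a stop–stop cluster, so [i] is inserted between them. /sedatkondolorzo/ → sedatikondolorzo.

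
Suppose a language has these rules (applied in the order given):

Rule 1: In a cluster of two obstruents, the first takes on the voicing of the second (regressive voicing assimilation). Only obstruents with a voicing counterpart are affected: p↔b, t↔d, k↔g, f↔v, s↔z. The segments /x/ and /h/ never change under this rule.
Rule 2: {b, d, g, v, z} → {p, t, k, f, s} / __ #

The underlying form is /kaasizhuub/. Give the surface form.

kaasishuup

Rule 1 (regressive voicing assimilation): /z/ precedes the voiceless obstruent /h/, so it devoices to [s] by assimilation. /kaasizhuub/ → kaasishuub.
Rule 2 (final devoicing): /b/ is a voiced obstruent in word-final position, so it devoices to [p]. /kaasishuub/ → kaasishuup.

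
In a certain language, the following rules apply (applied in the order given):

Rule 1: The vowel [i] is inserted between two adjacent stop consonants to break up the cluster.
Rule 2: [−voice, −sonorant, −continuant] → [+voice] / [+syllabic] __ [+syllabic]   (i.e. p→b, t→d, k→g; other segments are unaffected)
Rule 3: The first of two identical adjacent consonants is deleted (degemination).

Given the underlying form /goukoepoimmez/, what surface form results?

gougoeboimez

Rule 1 (stop-cluster i-epenthesis): no segment meets the environment; /goukoepoimmez/ is unchanged.
Rule 2 (intervocalic voicing): /k/ is a voiceless stop between vowels /u/ and /o/, so it voices to [g]. /p/ is a voiceless stop between vowels /e/ and /o/, so it voices to [b]. /goukoepoimmez/ → gougoeboimmez.
Rule 3 (degemination): /mm/ is a geminate; the first /m/ deletes. /gougoeboimmez/ → gougoeboimez.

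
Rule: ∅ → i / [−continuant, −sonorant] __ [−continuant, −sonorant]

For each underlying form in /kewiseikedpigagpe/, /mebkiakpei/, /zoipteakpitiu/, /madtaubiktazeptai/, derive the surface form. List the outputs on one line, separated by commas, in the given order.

kewiseikedipigagipe, mebikiakipei, zoipiteakipitiu, maditaubikitazepitai

/kewiseikedpigagpe/: /d/ and /p/ form a stop–stop cluster, so [i] is inserted between them. /g/ and /p/ form a stop–stop cluster, so [i] is inserted between them. → [kewiseikedipigagipe].
/mebkiakpei/: /b/ and /k/ form a stop–stop cluster, so [i] is inserted between them. /k/ and /p/ form a stop–stop cluster, so [i] is inserted between them. → [mebikiakipei].
/zoipteakpitiu/: /p/ and /t/ form a stop–stop cluster, so [i] is inserted between them. /k/ and /p/ form a stop–stop cluster, so [i] is inserted between them. → [zoipiteakipitiu].
/madtaubiktazeptai/: /d/ and /t/ form a stop–stop cluster, so [i] is inserted between them. /k/ and /t/ form a stop–stop cluster, so [i] is inserted between them. /p/ and /t/ form a stop–stop cluster, so [i] is inserted between them. → [maditaubikitazepitai].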